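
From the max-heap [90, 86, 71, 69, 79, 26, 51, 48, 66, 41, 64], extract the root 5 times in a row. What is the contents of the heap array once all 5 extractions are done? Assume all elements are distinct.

[66, 64, 51, 48, 41, 26]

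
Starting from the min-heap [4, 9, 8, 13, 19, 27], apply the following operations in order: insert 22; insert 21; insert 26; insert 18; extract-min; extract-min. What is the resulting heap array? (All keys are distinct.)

insert 22:
  append 22 at index 6 → [4, 9, 8, 13, 19, 27, 22] (no swap needed)
insert 21:
  append 21 at index 7 → [4, 9, 8, 13, 19, 27, 22, 21] (no swap needed)
insert 26:
  append 26 at index 8 → [4, 9, 8, 13, 19, 27, 22, 21, 26] (no swap needed)
insert 18:
  append 18 at index 9 → [4, 9, 8, 13, 19, 27, 22, 21, 26, 18]
  18 < parent 19 at index 4, swap → [4, 9, 8, 13, 18, 27, 22, 21, 26, 19]
extract-min → returns 4:
  remove root 4; move last element 19 to root → [19, 9, 8, 13, 18, 27, 22, 21, 26]
  19 vs smaller child 8 at index 2, swap → [8, 9, 19, 13, 18, 27, 22, 21, 26]
extract-min → returns 8:
  remove root 8; move last element 26 to root → [26, 9, 19, 13, 18, 27, 22, 21]
  26 vs smaller child 9 at index 1, swap → [9, 26, 19, 13, 18, 27, 22, 21]
  26 vs smaller child 13 at index 3, swap → [9, 13, 19, 26, 18, 27, 22, 21]
  26 vs only child 21 at index 7, swap → [9, 13, 19, 21, 18, 27, 22, 26]

[9, 13, 19, 21, 18, 27, 22, 26]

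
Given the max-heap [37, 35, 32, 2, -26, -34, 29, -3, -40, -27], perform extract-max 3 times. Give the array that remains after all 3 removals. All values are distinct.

[29, 2, -27, -3, -26, -34, -40]

extract-max #1 returns 37:
  remove root 37; move last element -27 to root → [-27, 35, 32, 2, -26, -34, 29, -3, -40]
  -27 vs larger child 35 at index 1, swap → [35, -27, 32, 2, -26, -34, 29, -3, -40]
  -27 vs larger child 2 at index 3, swap → [35, 2, 32, -27, -26, -34, 29, -3, -40]
  -27 vs larger child -3 at index 7, swap → [35, 2, 32, -3, -26, -34, 29, -27, -40]
extract-max #2 returns 35:
  remove root 35; move last element -40 to root → [-40, 2, 32, -3, -26, -34, 29, -27]
  -40 vs larger child 32 at index 2, swap → [32, 2, -40, -3, -26, -34, 29, -27]
  -40 vs larger child 29 at index 6, swap → [32, 2, 29, -3, -26, -34, -40, -27]
extract-max #3 returns 32:
  remove root 32; move last element -27 to root → [-27, 2, 29, -3, -26, -34, -40]
  -27 vs larger child 29 at index 2, swap → [29, 2, -27, -3, -26, -34, -40]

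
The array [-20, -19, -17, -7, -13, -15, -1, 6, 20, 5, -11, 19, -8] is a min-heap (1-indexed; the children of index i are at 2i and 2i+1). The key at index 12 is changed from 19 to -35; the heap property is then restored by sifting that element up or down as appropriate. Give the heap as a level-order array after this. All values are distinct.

set index 12 from 19 to -35 → [-20, -19, -17, -7, -13, -15, -1, 6, 20, 5, -11, -35, -8]
-35 < parent -15 at index 6, swap → [-20, -19, -17, -7, -13, -35, -1, 6, 20, 5, -11, -15, -8]
-35 < parent -17 at index 3, swap → [-20, -19, -35, -7, -13, -17, -1, 6, 20, 5, -11, -15, -8]
-35 < parent -20 at index 1, swap → [-35, -19, -20, -7, -13, -17, -1, 6, 20, 5, -11, -15, -8]

[-35, -19, -20, -7, -13, -17, -1, 6, 20, 5, -11, -15, -8]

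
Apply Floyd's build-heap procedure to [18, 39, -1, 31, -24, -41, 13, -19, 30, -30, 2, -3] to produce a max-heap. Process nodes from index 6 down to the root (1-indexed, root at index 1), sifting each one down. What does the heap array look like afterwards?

sift down from index 6:
  -41 vs only child -3 at index 12, swap → [18, 39, -1, 31, -24, -3, 13, -19, 30, -30, 2, -41]
sift down from index 5:
  -24 vs larger child 2 at index 11, swap → [18, 39, -1, 31, 2, -3, 13, -19, 30, -30, -24, -41]
sift down from index 4: already satisfies heap property
sift down from index 3:
  -1 vs larger child 13 at index 7, swap → [18, 39, 13, 31, 2, -3, -1, -19, 30, -30, -24, -41]
sift down from index 2: already satisfies heap property
sift down from index 1:
  18 vs larger child 39 at index 2, swap → [39, 18, 13, 31, 2, -3, -1, -19, 30, -30, -24, -41]
  18 vs larger child 31 at index 4, swap → [39, 31, 13, 18, 2, -3, -1, -19, 30, -30, -24, -41]
  18 vs larger child 30 at index 9, swap → [39, 31, 13, 30, 2, -3, -1, -19, 18, -30, -24, -41]

[39, 31, 13, 30, 2, -3, -1, -19, 18, -30, -24, -41]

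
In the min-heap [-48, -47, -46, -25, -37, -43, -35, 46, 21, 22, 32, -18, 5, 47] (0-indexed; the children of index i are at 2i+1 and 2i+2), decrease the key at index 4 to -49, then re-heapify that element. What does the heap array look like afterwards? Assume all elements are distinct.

[-49, -48, -46, -25, -47, -43, -35, 46, 21, 22, 32, -18, 5, 47]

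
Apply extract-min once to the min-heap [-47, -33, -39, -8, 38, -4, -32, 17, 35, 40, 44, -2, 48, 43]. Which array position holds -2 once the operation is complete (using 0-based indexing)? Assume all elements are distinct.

11

remove root -47; move last element 43 to root → [43, -33, -39, -8, 38, -4, -32, 17, 35, 40, 44, -2, 48]
43 vs smaller child -39 at index 2, swap → [-39, -33, 43, -8, 38, -4, -32, 17, 35, 40, 44, -2, 48]
43 vs smaller child -32 at index 6, swap → [-39, -33, -32, -8, 38, -4, 43, 17, 35, 40, 44, -2, 48]
resulting array: [-39, -33, -32, -8, 38, -4, 43, 17, 35, 40, 44, -2, 48]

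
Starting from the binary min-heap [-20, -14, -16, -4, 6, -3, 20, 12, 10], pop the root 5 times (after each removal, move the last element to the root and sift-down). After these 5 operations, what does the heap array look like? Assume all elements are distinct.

[6, 12, 10, 20]

extract-min #1 returns -20:
  remove root -20; move last element 10 to root → [10, -14, -16, -4, 6, -3, 20, 12]
  10 vs smaller child -16 at index 2, swap → [-16, -14, 10, -4, 6, -3, 20, 12]
  10 vs smaller child -3 at index 5, swap → [-16, -14, -3, -4, 6, 10, 20, 12]
extract-min #2 returns -16:
  remove root -16; move last element 12 to root → [12, -14, -3, -4, 6, 10, 20]
  12 vs smaller child -14 at index 1, swap → [-14, 12, -3, -4, 6, 10, 20]
  12 vs smaller child -4 at index 3, swap → [-14, -4, -3, 12, 6, 10, 20]
extract-min #3 returns -14:
  remove root -14; move last element 20 to root → [20, -4, -3, 12, 6, 10]
  20 vs smaller child -4 at index 1, swap → [-4, 20, -3, 12, 6, 10]
  20 vs smaller child 6 at index 4, swap → [-4, 6, -3, 12, 20, 10]
extract-min #4 returns -4:
  remove root -4; move last element 10 to root → [10, 6, -3, 12, 20]
  10 vs smaller child -3 at index 2, swap → [-3, 6, 10, 12, 20]
extract-min #5 returns -3:
  remove root -3; move last element 20 to root → [20, 6, 10, 12]
  20 vs smaller child 6 at index 1, swap → [6, 20, 10, 12]
  20 vs only child 12 at index 3, swap → [6, 12, 10, 20]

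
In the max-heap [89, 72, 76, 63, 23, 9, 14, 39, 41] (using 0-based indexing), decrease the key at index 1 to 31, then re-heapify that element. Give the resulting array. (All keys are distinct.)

set index 1 from 72 to 31 → [89, 31, 76, 63, 23, 9, 14, 39, 41]
31 vs larger child 63 at index 3, swap → [89, 63, 76, 31, 23, 9, 14, 39, 41]
31 vs larger child 41 at index 8, swap → [89, 63, 76, 41, 23, 9, 14, 39, 31]

[89, 63, 76, 41, 23, 9, 14, 39, 31]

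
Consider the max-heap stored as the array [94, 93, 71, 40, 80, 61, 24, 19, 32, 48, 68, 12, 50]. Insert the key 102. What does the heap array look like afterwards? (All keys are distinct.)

append 102 at index 13 → [94, 93, 71, 40, 80, 61, 24, 19, 32, 48, 68, 12, 50, 102]
102 > parent 24 at index 6, swap → [94, 93, 71, 40, 80, 61, 102, 19, 32, 48, 68, 12, 50, 24]
102 > parent 71 at index 2, swap → [94, 93, 102, 40, 80, 61, 71, 19, 32, 48, 68, 12, 50, 24]
102 > parent 94 at index 0, swap → [102, 93, 94, 40, 80, 61, 71, 19, 32, 48, 68, 12, 50, 24]

[102, 93, 94, 40, 80, 61, 71, 19, 32, 48, 68, 12, 50, 24]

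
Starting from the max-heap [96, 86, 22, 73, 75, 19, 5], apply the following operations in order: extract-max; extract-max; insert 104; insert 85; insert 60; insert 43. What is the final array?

extract-max → returns 96:
  remove root 96; move last element 5 to root → [5, 86, 22, 73, 75, 19]
  5 vs larger child 86 at index 1, swap → [86, 5, 22, 73, 75, 19]
  5 vs larger child 75 at index 4, swap → [86, 75, 22, 73, 5, 19]
extract-max → returns 86:
  remove root 86; move last element 19 to root → [19, 75, 22, 73, 5]
  19 vs larger child 75 at index 1, swap → [75, 19, 22, 73, 5]
  19 vs larger child 73 at index 3, swap → [75, 73, 22, 19, 5]
insert 104:
  append 104 at index 5 → [75, 73, 22, 19, 5, 104]
  104 > parent 22 at index 2, swap → [75, 73, 104, 19, 5, 22]
  104 > parent 75 at index 0, swap → [104, 73, 75, 19, 5, 22]
insert 85:
  append 85 at index 6 → [104, 73, 75, 19, 5, 22, 85]
  85 > parent 75 at index 2, swap → [104, 73, 85, 19, 5, 22, 75]
insert 60:
  append 60 at index 7 → [104, 73, 85, 19, 5, 22, 75, 60]
  60 > parent 19 at index 3, swap → [104, 73, 85, 60, 5, 22, 75, 19]
insert 43:
  append 43 at index 8 → [104, 73, 85, 60, 5, 22, 75, 19, 43] (no swap needed)

[104, 73, 85, 60, 5, 22, 75, 19, 43]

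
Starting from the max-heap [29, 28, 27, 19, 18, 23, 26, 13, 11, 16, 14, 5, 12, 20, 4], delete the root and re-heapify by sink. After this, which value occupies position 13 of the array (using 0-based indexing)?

20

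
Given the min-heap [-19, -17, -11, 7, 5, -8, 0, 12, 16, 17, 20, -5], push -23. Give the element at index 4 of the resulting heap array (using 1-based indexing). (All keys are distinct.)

append -23 at index 13 → [-19, -17, -11, 7, 5, -8, 0, 12, 16, 17, 20, -5, -23]
-23 < parent -8 at index 6, swap → [-19, -17, -11, 7, 5, -23, 0, 12, 16, 17, 20, -5, -8]
-23 < parent -11 at index 3, swap → [-19, -17, -23, 7, 5, -11, 0, 12, 16, 17, 20, -5, -8]
-23 < parent -19 at index 1, swap → [-23, -17, -19, 7, 5, -11, 0, 12, 16, 17, 20, -5, -8]
resulting array: [-23, -17, -19, 7, 5, -11, 0, 12, 16, 17, 20, -5, -8]

7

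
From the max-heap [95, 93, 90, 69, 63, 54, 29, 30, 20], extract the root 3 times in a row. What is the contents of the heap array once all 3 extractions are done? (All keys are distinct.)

extract-max #1 returns 95:
  remove root 95; move last element 20 to root → [20, 93, 90, 69, 63, 54, 29, 30]
  20 vs larger child 93 at index 1, swap → [93, 20, 90, 69, 63, 54, 29, 30]
  20 vs larger child 69 at index 3, swap → [93, 69, 90, 20, 63, 54, 29, 30]
  20 vs only child 30 at index 7, swap → [93, 69, 90, 30, 63, 54, 29, 20]
extract-max #2 returns 93:
  remove root 93; move last element 20 to root → [20, 69, 90, 30, 63, 54, 29]
  20 vs larger child 90 at index 2, swap → [90, 69, 20, 30, 63, 54, 29]
  20 vs larger child 54 at index 5, swap → [90, 69, 54, 30, 63, 20, 29]
extract-max #3 returns 90:
  remove root 90; move last element 29 to root → [29, 69, 54, 30, 63, 20]
  29 vs larger child 69 at index 1, swap → [69, 29, 54, 30, 63, 20]
  29 vs larger child 63 at index 4, swap → [69, 63, 54, 30, 29, 20]

[69, 63, 54, 30, 29, 20]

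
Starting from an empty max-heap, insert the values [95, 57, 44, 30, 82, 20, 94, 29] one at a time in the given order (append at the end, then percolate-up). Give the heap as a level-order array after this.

Insert 95:
  append 95 at index 0 → [95] (no swap needed)
Insert 57:
  append 57 at index 1 → [95, 57] (no swap needed)
Insert 44:
  append 44 at index 2 → [95, 57, 44] (no swap needed)
Insert 30:
  append 30 at index 3 → [95, 57, 44, 30] (no swap needed)
Insert 82:
  append 82 at index 4 → [95, 57, 44, 30, 82]
  82 > parent 57 at index 1, swap → [95, 82, 44, 30, 57]
Insert 20:
  append 20 at index 5 → [95, 82, 44, 30, 57, 20] (no swap needed)
Insert 94:
  append 94 at index 6 → [95, 82, 44, 30, 57, 20, 94]
  94 > parent 44 at index 2, swap → [95, 82, 94, 30, 57, 20, 44]
Insert 29:
  append 29 at index 7 → [95, 82, 94, 30, 57, 20, 44, 29] (no swap needed)

[95, 82, 94, 30, 57, 20, 44, 29]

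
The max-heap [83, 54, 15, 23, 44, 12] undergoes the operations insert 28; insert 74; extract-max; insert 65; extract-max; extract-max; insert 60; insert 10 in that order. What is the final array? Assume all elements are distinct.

[60, 44, 54, 23, 15, 12, 28, 10]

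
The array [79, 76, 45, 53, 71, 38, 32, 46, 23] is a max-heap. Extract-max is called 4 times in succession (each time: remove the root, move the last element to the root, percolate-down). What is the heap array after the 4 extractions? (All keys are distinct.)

extract-max #1 returns 79:
  remove root 79; move last element 23 to root → [23, 76, 45, 53, 71, 38, 32, 46]
  23 vs larger child 76 at index 1, swap → [76, 23, 45, 53, 71, 38, 32, 46]
  23 vs larger child 71 at index 4, swap → [76, 71, 45, 53, 23, 38, 32, 46]
extract-max #2 returns 76:
  remove root 76; move last element 46 to root → [46, 71, 45, 53, 23, 38, 32]
  46 vs larger child 71 at index 1, swap → [71, 46, 45, 53, 23, 38, 32]
  46 vs larger child 53 at index 3, swap → [71, 53, 45, 46, 23, 38, 32]
extract-max #3 returns 71:
  remove root 71; move last element 32 to root → [32, 53, 45, 46, 23, 38]
  32 vs larger child 53 at index 1, swap → [53, 32, 45, 46, 23, 38]
  32 vs larger child 46 at index 3, swap → [53, 46, 45, 32, 23, 38]
extract-max #4 returns 53:
  remove root 53; move last element 38 to root → [38, 46, 45, 32, 23]
  38 vs larger child 46 at index 1, swap → [46, 38, 45, 32, 23]

[46, 38, 45, 32, 23]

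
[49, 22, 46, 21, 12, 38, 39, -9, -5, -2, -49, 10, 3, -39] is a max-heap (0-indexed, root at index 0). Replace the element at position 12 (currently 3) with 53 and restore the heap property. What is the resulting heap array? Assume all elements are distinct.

[53, 22, 49, 21, 12, 46, 39, -9, -5, -2, -49, 10, 38, -39]

set index 12 from 3 to 53 → [49, 22, 46, 21, 12, 38, 39, -9, -5, -2, -49, 10, 53, -39]
53 > parent 38 at index 5, swap → [49, 22, 46, 21, 12, 53, 39, -9, -5, -2, -49, 10, 38, -39]
53 > parent 46 at index 2, swap → [49, 22, 53, 21, 12, 46, 39, -9, -5, -2, -49, 10, 38, -39]
53 > parent 49 at index 0, swap → [53, 22, 49, 21, 12, 46, 39, -9, -5, -2, -49, 10, 38, -39]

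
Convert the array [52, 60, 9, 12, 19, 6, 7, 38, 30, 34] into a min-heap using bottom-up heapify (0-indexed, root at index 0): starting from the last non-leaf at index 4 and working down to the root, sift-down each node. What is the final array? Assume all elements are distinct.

[6, 12, 7, 30, 19, 9, 52, 38, 60, 34]

sift down from index 4: already satisfies heap property
sift down from index 3: already satisfies heap property
sift down from index 2:
  9 vs smaller child 6 at index 5, swap → [52, 60, 6, 12, 19, 9, 7, 38, 30, 34]
sift down from index 1:
  60 vs smaller child 12 at index 3, swap → [52, 12, 6, 60, 19, 9, 7, 38, 30, 34]
  60 vs smaller child 30 at index 8, swap → [52, 12, 6, 30, 19, 9, 7, 38, 60, 34]
sift down from index 0:
  52 vs smaller child 6 at index 2, swap → [6, 12, 52, 30, 19, 9, 7, 38, 60, 34]
  52 vs smaller child 7 at index 6, swap → [6, 12, 7, 30, 19, 9, 52, 38, 60, 34]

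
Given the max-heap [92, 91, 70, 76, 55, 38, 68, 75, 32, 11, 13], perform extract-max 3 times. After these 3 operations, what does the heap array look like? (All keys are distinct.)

extract-max #1 returns 92:
  remove root 92; move last element 13 to root → [13, 91, 70, 76, 55, 38, 68, 75, 32, 11]
  13 vs larger child 91 at index 1, swap → [91, 13, 70, 76, 55, 38, 68, 75, 32, 11]
  13 vs larger child 76 at index 3, swap → [91, 76, 70, 13, 55, 38, 68, 75, 32, 11]
  13 vs larger child 75 at index 7, swap → [91, 76, 70, 75, 55, 38, 68, 13, 32, 11]
extract-max #2 returns 91:
  remove root 91; move last element 11 to root → [11, 76, 70, 75, 55, 38, 68, 13, 32]
  11 vs larger child 76 at index 1, swap → [76, 11, 70, 75, 55, 38, 68, 13, 32]
  11 vs larger child 75 at index 3, swap → [76, 75, 70, 11, 55, 38, 68, 13, 32]
  11 vs larger child 32 at index 8, swap → [76, 75, 70, 32, 55, 38, 68, 13, 11]
extract-max #3 returns 76:
  remove root 76; move last element 11 to root → [11, 75, 70, 32, 55, 38, 68, 13]
  11 vs larger child 75 at index 1, swap → [75, 11, 70, 32, 55, 38, 68, 13]
  11 vs larger child 55 at index 4, swap → [75, 55, 70, 32, 11, 38, 68, 13]

[75, 55, 70, 32, 11, 38, 68, 13]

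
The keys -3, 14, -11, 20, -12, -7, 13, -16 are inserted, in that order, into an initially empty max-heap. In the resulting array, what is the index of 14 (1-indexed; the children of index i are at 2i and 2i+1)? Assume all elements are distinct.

2

Insert -3:
  append -3 at index 1 → [-3] (no swap needed)
Insert 14:
  append 14 at index 2 → [-3, 14]
  14 > parent -3 at index 1, swap → [14, -3]
Insert -11:
  append -11 at index 3 → [14, -3, -11] (no swap needed)
Insert 20:
  append 20 at index 4 → [14, -3, -11, 20]
  20 > parent -3 at index 2, swap → [14, 20, -11, -3]
  20 > parent 14 at index 1, swap → [20, 14, -11, -3]
Insert -12:
  append -12 at index 5 → [20, 14, -11, -3, -12] (no swap needed)
Insert -7:
  append -7 at index 6 → [20, 14, -11, -3, -12, -7]
  -7 > parent -11 at index 3, swap → [20, 14, -7, -3, -12, -11]
Insert 13:
  append 13 at index 7 → [20, 14, -7, -3, -12, -11, 13]
  13 > parent -7 at index 3, swap → [20, 14, 13, -3, -12, -11, -7]
Insert -16:
  append -16 at index 8 → [20, 14, 13, -3, -12, -11, -7, -16] (no swap needed)
resulting array: [20, 14, 13, -3, -12, -11, -7, -16]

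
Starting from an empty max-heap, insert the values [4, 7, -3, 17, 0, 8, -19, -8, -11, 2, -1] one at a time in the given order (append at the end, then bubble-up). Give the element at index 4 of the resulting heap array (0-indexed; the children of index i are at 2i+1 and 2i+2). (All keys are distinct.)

2

Insert 4:
  append 4 at index 0 → [4] (no swap needed)
Insert 7:
  append 7 at index 1 → [4, 7]
  7 > parent 4 at index 0, swap → [7, 4]
Insert -3:
  append -3 at index 2 → [7, 4, -3] (no swap needed)
Insert 17:
  append 17 at index 3 → [7, 4, -3, 17]
  17 > parent 4 at index 1, swap → [7, 17, -3, 4]
  17 > parent 7 at index 0, swap → [17, 7, -3, 4]
Insert 0:
  append 0 at index 4 → [17, 7, -3, 4, 0] (no swap needed)
Insert 8:
  append 8 at index 5 → [17, 7, -3, 4, 0, 8]
  8 > parent -3 at index 2, swap → [17, 7, 8, 4, 0, -3]
Insert -19:
  append -19 at index 6 → [17, 7, 8, 4, 0, -3, -19] (no swap needed)
Insert -8:
  append -8 at index 7 → [17, 7, 8, 4, 0, -3, -19, -8] (no swap needed)
Insert -11:
  append -11 at index 8 → [17, 7, 8, 4, 0, -3, -19, -8, -11] (no swap needed)
Insert 2:
  append 2 at index 9 → [17, 7, 8, 4, 0, -3, -19, -8, -11, 2]
  2 > parent 0 at index 4, swap → [17, 7, 8, 4, 2, -3, -19, -8, -11, 0]
Insert -1:
  append -1 at index 10 → [17, 7, 8, 4, 2, -3, -19, -8, -11, 0, -1] (no swap needed)
resulting array: [17, 7, 8, 4, 2, -3, -19, -8, -11, 0, -1]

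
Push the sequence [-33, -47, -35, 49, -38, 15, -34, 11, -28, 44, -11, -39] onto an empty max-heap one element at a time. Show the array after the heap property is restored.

[49, 44, 15, -28, 11, -35, -34, -47, -33, -38, -11, -39]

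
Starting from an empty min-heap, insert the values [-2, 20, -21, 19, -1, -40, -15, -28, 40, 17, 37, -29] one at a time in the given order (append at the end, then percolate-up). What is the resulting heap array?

[-40, -28, -29, -1, 17, -21, -15, 20, 40, 19, 37, -2]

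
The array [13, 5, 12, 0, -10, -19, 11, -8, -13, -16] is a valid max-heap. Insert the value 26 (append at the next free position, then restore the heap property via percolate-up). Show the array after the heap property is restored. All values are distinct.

append 26 at index 10 → [13, 5, 12, 0, -10, -19, 11, -8, -13, -16, 26]
26 > parent -10 at index 4, swap → [13, 5, 12, 0, 26, -19, 11, -8, -13, -16, -10]
26 > parent 5 at index 1, swap → [13, 26, 12, 0, 5, -19, 11, -8, -13, -16, -10]
26 > parent 13 at index 0, swap → [26, 13, 12, 0, 5, -19, 11, -8, -13, -16, -10]

[26, 13, 12, 0, 5, -19, 11, -8, -13, -16, -10]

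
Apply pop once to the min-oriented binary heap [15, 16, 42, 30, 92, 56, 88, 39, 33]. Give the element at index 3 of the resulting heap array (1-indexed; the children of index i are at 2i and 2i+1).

42

remove root 15; move last element 33 to root → [33, 16, 42, 30, 92, 56, 88, 39]
33 vs smaller child 16 at index 2, swap → [16, 33, 42, 30, 92, 56, 88, 39]
33 vs smaller child 30 at index 4, swap → [16, 30, 42, 33, 92, 56, 88, 39]
resulting array: [16, 30, 42, 33, 92, 56, 88, 39]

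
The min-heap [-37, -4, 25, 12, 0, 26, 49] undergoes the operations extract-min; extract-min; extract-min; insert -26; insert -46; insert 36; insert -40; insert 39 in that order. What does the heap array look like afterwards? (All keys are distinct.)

[-46, -40, -26, 12, 26, 25, 36, 49, 39]

extract-min → returns -37:
  remove root -37; move last element 49 to root → [49, -4, 25, 12, 0, 26]
  49 vs smaller child -4 at index 1, swap → [-4, 49, 25, 12, 0, 26]
  49 vs smaller child 0 at index 4, swap → [-4, 0, 25, 12, 49, 26]
extract-min → returns -4:
  remove root -4; move last element 26 to root → [26, 0, 25, 12, 49]
  26 vs smaller child 0 at index 1, swap → [0, 26, 25, 12, 49]
  26 vs smaller child 12 at index 3, swap → [0, 12, 25, 26, 49]
extract-min → returns 0:
  remove root 0; move last element 49 to root → [49, 12, 25, 26]
  49 vs smaller child 12 at index 1, swap → [12, 49, 25, 26]
  49 vs only child 26 at index 3, swap → [12, 26, 25, 49]
insert -26:
  append -26 at index 4 → [12, 26, 25, 49, -26]
  -26 < parent 26 at index 1, swap → [12, -26, 25, 49, 26]
  -26 < parent 12 at index 0, swap → [-26, 12, 25, 49, 26]
insert -46:
  append -46 at index 5 → [-26, 12, 25, 49, 26, -46]
  -46 < parent 25 at index 2, swap → [-26, 12, -46, 49, 26, 25]
  -46 < parent -26 at index 0, swap → [-46, 12, -26, 49, 26, 25]
insert 36:
  append 36 at index 6 → [-46, 12, -26, 49, 26, 25, 36] (no swap needed)
insert -40:
  append -40 at index 7 → [-46, 12, -26, 49, 26, 25, 36, -40]
  -40 < parent 49 at index 3, swap → [-46, 12, -26, -40, 26, 25, 36, 49]
  -40 < parent 12 at index 1, swap → [-46, -40, -26, 12, 26, 25, 36, 49]
insert 39:
  append 39 at index 8 → [-46, -40, -26, 12, 26, 25, 36, 49, 39] (no swap needed)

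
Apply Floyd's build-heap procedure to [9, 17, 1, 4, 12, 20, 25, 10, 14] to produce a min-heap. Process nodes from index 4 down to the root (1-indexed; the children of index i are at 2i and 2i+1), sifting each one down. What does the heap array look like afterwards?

[1, 4, 9, 10, 12, 20, 25, 17, 14]

sift down from index 4: already satisfies heap property
sift down from index 3: already satisfies heap property
sift down from index 2:
  17 vs smaller child 4 at index 4, swap → [9, 4, 1, 17, 12, 20, 25, 10, 14]
  17 vs smaller child 10 at index 8, swap → [9, 4, 1, 10, 12, 20, 25, 17, 14]
sift down from index 1:
  9 vs smaller child 1 at index 3, swap → [1, 4, 9, 10, 12, 20, 25, 17, 14]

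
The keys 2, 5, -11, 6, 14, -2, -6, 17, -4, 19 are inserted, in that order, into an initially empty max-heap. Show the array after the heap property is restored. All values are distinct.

[19, 17, -2, 6, 14, -11, -6, 2, -4, 5]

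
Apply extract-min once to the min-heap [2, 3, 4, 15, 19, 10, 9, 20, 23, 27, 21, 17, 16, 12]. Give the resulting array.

remove root 2; move last element 12 to root → [12, 3, 4, 15, 19, 10, 9, 20, 23, 27, 21, 17, 16]
12 vs smaller child 3 at index 1, swap → [3, 12, 4, 15, 19, 10, 9, 20, 23, 27, 21, 17, 16]

[3, 12, 4, 15, 19, 10, 9, 20, 23, 27, 21, 17, 16]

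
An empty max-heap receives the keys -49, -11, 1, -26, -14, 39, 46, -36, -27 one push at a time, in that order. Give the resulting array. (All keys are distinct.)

Insert -49:
  append -49 at index 0 → [-49] (no swap needed)
Insert -11:
  append -11 at index 1 → [-49, -11]
  -11 > parent -49 at index 0, swap → [-11, -49]
Insert 1:
  append 1 at index 2 → [-11, -49, 1]
  1 > parent -11 at index 0, swap → [1, -49, -11]
Insert -26:
  append -26 at index 3 → [1, -49, -11, -26]
  -26 > parent -49 at index 1, swap → [1, -26, -11, -49]
Insert -14:
  append -14 at index 4 → [1, -26, -11, -49, -14]
  -14 > parent -26 at index 1, swap → [1, -14, -11, -49, -26]
Insert 39:
  append 39 at index 5 → [1, -14, -11, -49, -26, 39]
  39 > parent -11 at index 2, swap → [1, -14, 39, -49, -26, -11]
  39 > parent 1 at index 0, swap → [39, -14, 1, -49, -26, -11]
Insert 46:
  append 46 at index 6 → [39, -14, 1, -49, -26, -11, 46]
  46 > parent 1 at index 2, swap → [39, -14, 46, -49, -26, -11, 1]
  46 > parent 39 at index 0, swap → [46, -14, 39, -49, -26, -11, 1]
Insert -36:
  append -36 at index 7 → [46, -14, 39, -49, -26, -11, 1, -36]
  -36 > parent -49 at index 3, swap → [46, -14, 39, -36, -26, -11, 1, -49]
Insert -27:
  append -27 at index 8 → [46, -14, 39, -36, -26, -11, 1, -49, -27]
  -27 > parent -36 at index 3, swap → [46, -14, 39, -27, -26, -11, 1, -49, -36]

[46, -14, 39, -27, -26, -11, 1, -49, -36]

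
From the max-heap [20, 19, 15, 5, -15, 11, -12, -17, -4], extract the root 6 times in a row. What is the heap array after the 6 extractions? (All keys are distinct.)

[-12, -15, -17]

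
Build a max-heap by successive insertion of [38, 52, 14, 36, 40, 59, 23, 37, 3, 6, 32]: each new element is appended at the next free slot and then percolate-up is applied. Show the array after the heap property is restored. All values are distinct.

Insert 38:
  append 38 at index 0 → [38] (no swap needed)
Insert 52:
  append 52 at index 1 → [38, 52]
  52 > parent 38 at index 0, swap → [52, 38]
Insert 14:
  append 14 at index 2 → [52, 38, 14] (no swap needed)
Insert 36:
  append 36 at index 3 → [52, 38, 14, 36] (no swap needed)
Insert 40:
  append 40 at index 4 → [52, 38, 14, 36, 40]
  40 > parent 38 at index 1, swap → [52, 40, 14, 36, 38]
Insert 59:
  append 59 at index 5 → [52, 40, 14, 36, 38, 59]
  59 > parent 14 at index 2, swap → [52, 40, 59, 36, 38, 14]
  59 > parent 52 at index 0, swap → [59, 40, 52, 36, 38, 14]
Insert 23:
  append 23 at index 6 → [59, 40, 52, 36, 38, 14, 23] (no swap needed)
Insert 37:
  append 37 at index 7 → [59, 40, 52, 36, 38, 14, 23, 37]
  37 > parent 36 at index 3, swap → [59, 40, 52, 37, 38, 14, 23, 36]
Insert 3:
  append 3 at index 8 → [59, 40, 52, 37, 38, 14, 23, 36, 3] (no swap needed)
Insert 6:
  append 6 at index 9 → [59, 40, 52, 37, 38, 14, 23, 36, 3, 6] (no swap needed)
Insert 32:
  append 32 at index 10 → [59, 40, 52, 37, 38, 14, 23, 36, 3, 6, 32] (no swap needed)

[59, 40, 52, 37, 38, 14, 23, 36, 3, 6, 32]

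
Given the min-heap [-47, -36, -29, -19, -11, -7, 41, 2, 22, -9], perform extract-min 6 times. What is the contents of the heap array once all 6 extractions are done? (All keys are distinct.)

extract-min #1 returns -47:
  remove root -47; move last element -9 to root → [-9, -36, -29, -19, -11, -7, 41, 2, 22]
  -9 vs smaller child -36 at index 1, swap → [-36, -9, -29, -19, -11, -7, 41, 2, 22]
  -9 vs smaller child -19 at index 3, swap → [-36, -19, -29, -9, -11, -7, 41, 2, 22]
extract-min #2 returns -36:
  remove root -36; move last element 22 to root → [22, -19, -29, -9, -11, -7, 41, 2]
  22 vs smaller child -29 at index 2, swap → [-29, -19, 22, -9, -11, -7, 41, 2]
  22 vs smaller child -7 at index 5, swap → [-29, -19, -7, -9, -11, 22, 41, 2]
extract-min #3 returns -29:
  remove root -29; move last element 2 to root → [2, -19, -7, -9, -11, 22, 41]
  2 vs smaller child -19 at index 1, swap → [-19, 2, -7, -9, -11, 22, 41]
  2 vs smaller child -11 at index 4, swap → [-19, -11, -7, -9, 2, 22, 41]
extract-min #4 returns -19:
  remove root -19; move last element 41 to root → [41, -11, -7, -9, 2, 22]
  41 vs smaller child -11 at index 1, swap → [-11, 41, -7, -9, 2, 22]
  41 vs smaller child -9 at index 3, swap → [-11, -9, -7, 41, 2, 22]
extract-min #5 returns -11:
  remove root -11; move last element 22 to root → [22, -9, -7, 41, 2]
  22 vs smaller child -9 at index 1, swap → [-9, 22, -7, 41, 2]
  22 vs smaller child 2 at index 4, swap → [-9, 2, -7, 41, 22]
extract-min #6 returns -9:
  remove root -9; move last element 22 to root → [22, 2, -7, 41]
  22 vs smaller child -7 at index 2, swap → [-7, 2, 22, 41]

[-7, 2, 22, 41]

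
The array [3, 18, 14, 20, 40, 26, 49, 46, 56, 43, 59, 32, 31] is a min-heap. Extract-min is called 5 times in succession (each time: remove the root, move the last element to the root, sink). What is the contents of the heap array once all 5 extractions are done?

extract-min #1 returns 3:
  remove root 3; move last element 31 to root → [31, 18, 14, 20, 40, 26, 49, 46, 56, 43, 59, 32]
  31 vs smaller child 14 at index 2, swap → [14, 18, 31, 20, 40, 26, 49, 46, 56, 43, 59, 32]
  31 vs smaller child 26 at index 5, swap → [14, 18, 26, 20, 40, 31, 49, 46, 56, 43, 59, 32]
extract-min #2 returns 14:
  remove root 14; move last element 32 to root → [32, 18, 26, 20, 40, 31, 49, 46, 56, 43, 59]
  32 vs smaller child 18 at index 1, swap → [18, 32, 26, 20, 40, 31, 49, 46, 56, 43, 59]
  32 vs smaller child 20 at index 3, swap → [18, 20, 26, 32, 40, 31, 49, 46, 56, 43, 59]
extract-min #3 returns 18:
  remove root 18; move last element 59 to root → [59, 20, 26, 32, 40, 31, 49, 46, 56, 43]
  59 vs smaller child 20 at index 1, swap → [20, 59, 26, 32, 40, 31, 49, 46, 56, 43]
  59 vs smaller child 32 at index 3, swap → [20, 32, 26, 59, 40, 31, 49, 46, 56, 43]
  59 vs smaller child 46 at index 7, swap → [20, 32, 26, 46, 40, 31, 49, 59, 56, 43]
extract-min #4 returns 20:
  remove root 20; move last element 43 to root → [43, 32, 26, 46, 40, 31, 49, 59, 56]
  43 vs smaller child 26 at index 2, swap → [26, 32, 43, 46, 40, 31, 49, 59, 56]
  43 vs smaller child 31 at index 5, swap → [26, 32, 31, 46, 40, 43, 49, 59, 56]
extract-min #5 returns 26:
  remove root 26; move last element 56 to root → [56, 32, 31, 46, 40, 43, 49, 59]
  56 vs smaller child 31 at index 2, swap → [31, 32, 56, 46, 40, 43, 49, 59]
  56 vs smaller child 43 at index 5, swap → [31, 32, 43, 46, 40, 56, 49, 59]

[31, 32, 43, 46, 40, 56, 49, 59]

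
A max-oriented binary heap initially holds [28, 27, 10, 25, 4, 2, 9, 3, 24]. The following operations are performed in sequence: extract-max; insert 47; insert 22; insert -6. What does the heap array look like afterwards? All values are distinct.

extract-max → returns 28:
  remove root 28; move last element 24 to root → [24, 27, 10, 25, 4, 2, 9, 3]
  24 vs larger child 27 at index 1, swap → [27, 24, 10, 25, 4, 2, 9, 3]
  24 vs larger child 25 at index 3, swap → [27, 25, 10, 24, 4, 2, 9, 3]
insert 47:
  append 47 at index 8 → [27, 25, 10, 24, 4, 2, 9, 3, 47]
  47 > parent 24 at index 3, swap → [27, 25, 10, 47, 4, 2, 9, 3, 24]
  47 > parent 25 at index 1, swap → [27, 47, 10, 25, 4, 2, 9, 3, 24]
  47 > parent 27 at index 0, swap → [47, 27, 10, 25, 4, 2, 9, 3, 24]
insert 22:
  append 22 at index 9 → [47, 27, 10, 25, 4, 2, 9, 3, 24, 22]
  22 > parent 4 at index 4, swap → [47, 27, 10, 25, 22, 2, 9, 3, 24, 4]
insert -6:
  append -6 at index 10 → [47, 27, 10, 25, 22, 2, 9, 3, 24, 4, -6] (no swap needed)

[47, 27, 10, 25, 22, 2, 9, 3, 24, 4, -6]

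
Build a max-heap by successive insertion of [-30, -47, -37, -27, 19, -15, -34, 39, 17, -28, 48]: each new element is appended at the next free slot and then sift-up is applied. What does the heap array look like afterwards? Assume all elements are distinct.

[48, 39, -15, 17, 19, -37, -34, -47, -27, -30, -28]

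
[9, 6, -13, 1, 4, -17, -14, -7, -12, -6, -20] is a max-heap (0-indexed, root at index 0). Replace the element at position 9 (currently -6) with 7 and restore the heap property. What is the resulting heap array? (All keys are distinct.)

[9, 7, -13, 1, 6, -17, -14, -7, -12, 4, -20]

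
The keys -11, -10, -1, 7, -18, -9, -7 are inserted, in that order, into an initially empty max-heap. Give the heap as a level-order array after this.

[7, -1, -7, -11, -18, -10, -9]

Insert -11:
  append -11 at index 0 → [-11] (no swap needed)
Insert -10:
  append -10 at index 1 → [-11, -10]
  -10 > parent -11 at index 0, swap → [-10, -11]
Insert -1:
  append -1 at index 2 → [-10, -11, -1]
  -1 > parent -10 at index 0, swap → [-1, -11, -10]
Insert 7:
  append 7 at index 3 → [-1, -11, -10, 7]
  7 > parent -11 at index 1, swap → [-1, 7, -10, -11]
  7 > parent -1 at index 0, swap → [7, -1, -10, -11]
Insert -18:
  append -18 at index 4 → [7, -1, -10, -11, -18] (no swap needed)
Insert -9:
  append -9 at index 5 → [7, -1, -10, -11, -18, -9]
  -9 > parent -10 at index 2, swap → [7, -1, -9, -11, -18, -10]
Insert -7:
  append -7 at index 6 → [7, -1, -9, -11, -18, -10, -7]
  -7 > parent -9 at index 2, swap → [7, -1, -7, -11, -18, -10, -9]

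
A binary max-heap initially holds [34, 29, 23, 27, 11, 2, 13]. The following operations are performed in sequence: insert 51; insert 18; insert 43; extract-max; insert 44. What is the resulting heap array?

insert 51:
  append 51 at index 7 → [34, 29, 23, 27, 11, 2, 13, 51]
  51 > parent 27 at index 3, swap → [34, 29, 23, 51, 11, 2, 13, 27]
  51 > parent 29 at index 1, swap → [34, 51, 23, 29, 11, 2, 13, 27]
  51 > parent 34 at index 0, swap → [51, 34, 23, 29, 11, 2, 13, 27]
insert 18:
  append 18 at index 8 → [51, 34, 23, 29, 11, 2, 13, 27, 18] (no swap needed)
insert 43:
  append 43 at index 9 → [51, 34, 23, 29, 11, 2, 13, 27, 18, 43]
  43 > parent 11 at index 4, swap → [51, 34, 23, 29, 43, 2, 13, 27, 18, 11]
  43 > parent 34 at index 1, swap → [51, 43, 23, 29, 34, 2, 13, 27, 18, 11]
extract-max → returns 51:
  remove root 51; move last element 11 to root → [11, 43, 23, 29, 34, 2, 13, 27, 18]
  11 vs larger child 43 at index 1, swap → [43, 11, 23, 29, 34, 2, 13, 27, 18]
  11 vs larger child 34 at index 4, swap → [43, 34, 23, 29, 11, 2, 13, 27, 18]
insert 44:
  append 44 at index 9 → [43, 34, 23, 29, 11, 2, 13, 27, 18, 44]
  44 > parent 11 at index 4, swap → [43, 34, 23, 29, 44, 2, 13, 27, 18, 11]
  44 > parent 34 at index 1, swap → [43, 44, 23, 29, 34, 2, 13, 27, 18, 11]
  44 > parent 43 at index 0, swap → [44, 43, 23, 29, 34, 2, 13, 27, 18, 11]

[44, 43, 23, 29, 34, 2, 13, 27, 18, 11]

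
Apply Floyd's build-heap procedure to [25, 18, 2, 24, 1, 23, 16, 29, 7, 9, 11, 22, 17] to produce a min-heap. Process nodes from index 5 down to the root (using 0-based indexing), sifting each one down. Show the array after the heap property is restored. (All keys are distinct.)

[1, 7, 2, 24, 9, 17, 16, 29, 25, 18, 11, 22, 23]

sift down from index 5:
  23 vs smaller child 17 at index 12, swap → [25, 18, 2, 24, 1, 17, 16, 29, 7, 9, 11, 22, 23]
sift down from index 4: already satisfies heap property
sift down from index 3:
  24 vs smaller child 7 at index 8, swap → [25, 18, 2, 7, 1, 17, 16, 29, 24, 9, 11, 22, 23]
sift down from index 2: already satisfies heap property
sift down from index 1:
  18 vs smaller child 1 at index 4, swap → [25, 1, 2, 7, 18, 17, 16, 29, 24, 9, 11, 22, 23]
  18 vs smaller child 9 at index 9, swap → [25, 1, 2, 7, 9, 17, 16, 29, 24, 18, 11, 22, 23]
sift down from index 0:
  25 vs smaller child 1 at index 1, swap → [1, 25, 2, 7, 9, 17, 16, 29, 24, 18, 11, 22, 23]
  25 vs smaller child 7 at index 3, swap → [1, 7, 2, 25, 9, 17, 16, 29, 24, 18, 11, 22, 23]
  25 vs smaller child 24 at index 8, swap → [1, 7, 2, 24, 9, 17, 16, 29, 25, 18, 11, 22, 23]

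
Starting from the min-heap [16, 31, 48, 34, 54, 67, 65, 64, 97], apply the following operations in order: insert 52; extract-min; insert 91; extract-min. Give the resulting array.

[34, 52, 48, 54, 91, 67, 65, 64, 97]

insert 52:
  append 52 at index 9 → [16, 31, 48, 34, 54, 67, 65, 64, 97, 52]
  52 < parent 54 at index 4, swap → [16, 31, 48, 34, 52, 67, 65, 64, 97, 54]
extract-min → returns 16:
  remove root 16; move last element 54 to root → [54, 31, 48, 34, 52, 67, 65, 64, 97]
  54 vs smaller child 31 at index 1, swap → [31, 54, 48, 34, 52, 67, 65, 64, 97]
  54 vs smaller child 34 at index 3, swap → [31, 34, 48, 54, 52, 67, 65, 64, 97]
insert 91:
  append 91 at index 9 → [31, 34, 48, 54, 52, 67, 65, 64, 97, 91] (no swap needed)
extract-min → returns 31:
  remove root 31; move last element 91 to root → [91, 34, 48, 54, 52, 67, 65, 64, 97]
  91 vs smaller child 34 at index 1, swap → [34, 91, 48, 54, 52, 67, 65, 64, 97]
  91 vs smaller child 52 at index 4, swap → [34, 52, 48, 54, 91, 67, 65, 64, 97]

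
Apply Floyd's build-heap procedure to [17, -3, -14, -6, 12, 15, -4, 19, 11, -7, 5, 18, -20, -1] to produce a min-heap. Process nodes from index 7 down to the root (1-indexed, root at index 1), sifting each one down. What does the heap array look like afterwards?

sift down from index 7: already satisfies heap property
sift down from index 6:
  15 vs smaller child -20 at index 13, swap → [17, -3, -14, -6, 12, -20, -4, 19, 11, -7, 5, 18, 15, -1]
sift down from index 5:
  12 vs smaller child -7 at index 10, swap → [17, -3, -14, -6, -7, -20, -4, 19, 11, 12, 5, 18, 15, -1]
sift down from index 4: already satisfies heap property
sift down from index 3:
  -14 vs smaller child -20 at index 6, swap → [17, -3, -20, -6, -7, -14, -4, 19, 11, 12, 5, 18, 15, -1]
sift down from index 2:
  -3 vs smaller child -7 at index 5, swap → [17, -7, -20, -6, -3, -14, -4, 19, 11, 12, 5, 18, 15, -1]
sift down from index 1:
  17 vs smaller child -20 at index 3, swap → [-20, -7, 17, -6, -3, -14, -4, 19, 11, 12, 5, 18, 15, -1]
  17 vs smaller child -14 at index 6, swap → [-20, -7, -14, -6, -3, 17, -4, 19, 11, 12, 5, 18, 15, -1]
  17 vs smaller child 15 at index 13, swap → [-20, -7, -14, -6, -3, 15, -4, 19, 11, 12, 5, 18, 17, -1]

[-20, -7, -14, -6, -3, 15, -4, 19, 11, 12, 5, 18, 17, -1]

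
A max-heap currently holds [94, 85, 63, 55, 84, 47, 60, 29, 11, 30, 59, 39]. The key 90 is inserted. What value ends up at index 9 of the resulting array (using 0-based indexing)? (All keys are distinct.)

append 90 at index 12 → [94, 85, 63, 55, 84, 47, 60, 29, 11, 30, 59, 39, 90]
90 > parent 47 at index 5, swap → [94, 85, 63, 55, 84, 90, 60, 29, 11, 30, 59, 39, 47]
90 > parent 63 at index 2, swap → [94, 85, 90, 55, 84, 63, 60, 29, 11, 30, 59, 39, 47]
resulting array: [94, 85, 90, 55, 84, 63, 60, 29, 11, 30, 59, 39, 47]

30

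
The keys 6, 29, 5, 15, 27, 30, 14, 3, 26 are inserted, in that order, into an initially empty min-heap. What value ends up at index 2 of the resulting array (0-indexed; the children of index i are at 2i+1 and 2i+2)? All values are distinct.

Insert 6:
  append 6 at index 0 → [6] (no swap needed)
Insert 29:
  append 29 at index 1 → [6, 29] (no swap needed)
Insert 5:
  append 5 at index 2 → [6, 29, 5]
  5 < parent 6 at index 0, swap → [5, 29, 6]
Insert 15:
  append 15 at index 3 → [5, 29, 6, 15]
  15 < parent 29 at index 1, swap → [5, 15, 6, 29]
Insert 27:
  append 27 at index 4 → [5, 15, 6, 29, 27] (no swap needed)
Insert 30:
  append 30 at index 5 → [5, 15, 6, 29, 27, 30] (no swap needed)
Insert 14:
  append 14 at index 6 → [5, 15, 6, 29, 27, 30, 14] (no swap needed)
Insert 3:
  append 3 at index 7 → [5, 15, 6, 29, 27, 30, 14, 3]
  3 < parent 29 at index 3, swap → [5, 15, 6, 3, 27, 30, 14, 29]
  3 < parent 15 at index 1, swap → [5, 3, 6, 15, 27, 30, 14, 29]
  3 < parent 5 at index 0, swap → [3, 5, 6, 15, 27, 30, 14, 29]
Insert 26:
  append 26 at index 8 → [3, 5, 6, 15, 27, 30, 14, 29, 26] (no swap needed)
resulting array: [3, 5, 6, 15, 27, 30, 14, 29, 26]

6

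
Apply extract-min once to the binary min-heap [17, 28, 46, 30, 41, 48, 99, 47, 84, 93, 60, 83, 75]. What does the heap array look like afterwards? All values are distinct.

[28, 30, 46, 47, 41, 48, 99, 75, 84, 93, 60, 83]

remove root 17; move last element 75 to root → [75, 28, 46, 30, 41, 48, 99, 47, 84, 93, 60, 83]
75 vs smaller child 28 at index 1, swap → [28, 75, 46, 30, 41, 48, 99, 47, 84, 93, 60, 83]
75 vs smaller child 30 at index 3, swap → [28, 30, 46, 75, 41, 48, 99, 47, 84, 93, 60, 83]
75 vs smaller child 47 at index 7, swap → [28, 30, 46, 47, 41, 48, 99, 75, 84, 93, 60, 83]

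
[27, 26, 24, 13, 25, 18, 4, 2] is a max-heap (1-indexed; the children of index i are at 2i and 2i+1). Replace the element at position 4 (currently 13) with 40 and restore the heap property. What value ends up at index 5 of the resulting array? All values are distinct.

25

set index 4 from 13 to 40 → [27, 26, 24, 40, 25, 18, 4, 2]
40 > parent 26 at index 2, swap → [27, 40, 24, 26, 25, 18, 4, 2]
40 > parent 27 at index 1, swap → [40, 27, 24, 26, 25, 18, 4, 2]
resulting array: [40, 27, 24, 26, 25, 18, 4, 2]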